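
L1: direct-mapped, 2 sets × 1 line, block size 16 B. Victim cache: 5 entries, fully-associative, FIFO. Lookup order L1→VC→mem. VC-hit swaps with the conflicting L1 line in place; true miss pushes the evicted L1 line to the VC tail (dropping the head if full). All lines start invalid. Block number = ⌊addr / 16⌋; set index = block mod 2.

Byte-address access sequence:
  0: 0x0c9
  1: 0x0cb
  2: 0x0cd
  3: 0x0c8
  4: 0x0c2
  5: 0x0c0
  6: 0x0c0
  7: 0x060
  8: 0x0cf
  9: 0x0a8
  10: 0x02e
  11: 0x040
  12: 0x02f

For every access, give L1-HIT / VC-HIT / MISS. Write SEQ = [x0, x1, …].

SEQ = [MISS, L1-HIT, L1-HIT, L1-HIT, L1-HIT, L1-HIT, L1-HIT, MISS, VC-HIT, MISS, MISS, MISS, VC-HIT]

#0 0xc9→b12/s0 MISS; vc=[]
#1 0xcb→b12/s0 L1-HIT; vc=[]
#2 0xcd→b12/s0 L1-HIT; vc=[]
#3 0xc8→b12/s0 L1-HIT; vc=[]
#4 0xc2→b12/s0 L1-HIT; vc=[]
#5 0xc0→b12/s0 L1-HIT; vc=[]
#6 0xc0→b12/s0 L1-HIT; vc=[]
#7 0x60→b6/s0 MISS; vc=[12]
#8 0xcf→b12/s0 VC-HIT; vc=[6]
#9 0xa8→b10/s0 MISS; vc=[6,12]
#10 0x2e→b2/s0 MISS; vc=[6,12,10]
#11 0x40→b4/s0 MISS; vc=[6,12,10,2]
#12 0x2f→b2/s0 VC-HIT; vc=[6,12,10,4]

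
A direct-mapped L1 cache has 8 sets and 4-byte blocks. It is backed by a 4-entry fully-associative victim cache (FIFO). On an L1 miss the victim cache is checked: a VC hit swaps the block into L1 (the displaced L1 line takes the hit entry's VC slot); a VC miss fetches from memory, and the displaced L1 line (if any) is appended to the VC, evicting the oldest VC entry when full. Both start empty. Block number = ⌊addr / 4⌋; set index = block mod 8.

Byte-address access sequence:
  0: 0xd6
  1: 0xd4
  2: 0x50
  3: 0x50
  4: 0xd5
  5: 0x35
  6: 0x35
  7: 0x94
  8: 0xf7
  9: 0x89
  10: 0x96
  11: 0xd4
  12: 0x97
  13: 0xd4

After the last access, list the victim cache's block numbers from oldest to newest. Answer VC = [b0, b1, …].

  [0] addr=0xd6 blk=53 s=5: MISS | VC []
  [1] addr=0xd4 blk=53 s=5: L1-HIT | VC []
  [2] addr=0x50 blk=20 s=4: MISS | VC []
  [3] addr=0x50 blk=20 s=4: L1-HIT | VC []
  [4] addr=0xd5 blk=53 s=5: L1-HIT | VC []
  [5] addr=0x35 blk=13 s=5: MISS | VC [53]
  [6] addr=0x35 blk=13 s=5: L1-HIT | VC [53]
  [7] addr=0x94 blk=37 s=5: MISS | VC [53, 13]
  [8] addr=0xf7 blk=61 s=5: MISS | VC [53, 13, 37]
  [9] addr=0x89 blk=34 s=2: MISS | VC [53, 13, 37]
  [10] addr=0x96 blk=37 s=5: VC-HIT | VC [53, 13, 61]
  [11] addr=0xd4 blk=53 s=5: VC-HIT | VC [37, 13, 61]
  [12] addr=0x97 blk=37 s=5: VC-HIT | VC [53, 13, 61]
  [13] addr=0xd4 blk=53 s=5: VC-HIT | VC [37, 13, 61]

VC = [37, 13, 61]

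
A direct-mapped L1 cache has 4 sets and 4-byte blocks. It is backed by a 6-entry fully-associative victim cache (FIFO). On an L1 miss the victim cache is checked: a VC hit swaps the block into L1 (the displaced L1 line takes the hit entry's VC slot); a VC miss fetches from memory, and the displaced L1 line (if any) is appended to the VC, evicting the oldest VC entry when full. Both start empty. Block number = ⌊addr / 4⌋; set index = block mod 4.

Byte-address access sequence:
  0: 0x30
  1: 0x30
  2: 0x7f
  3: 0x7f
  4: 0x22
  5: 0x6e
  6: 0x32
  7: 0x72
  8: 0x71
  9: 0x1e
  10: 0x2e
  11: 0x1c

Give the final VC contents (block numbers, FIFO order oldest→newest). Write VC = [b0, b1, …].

#0 0x30→b12/s0 MISS; vc=[]
#1 0x30→b12/s0 L1-HIT; vc=[]
#2 0x7f→b31/s3 MISS; vc=[]
#3 0x7f→b31/s3 L1-HIT; vc=[]
#4 0x22→b8/s0 MISS; vc=[12]
#5 0x6e→b27/s3 MISS; vc=[12,31]
#6 0x32→b12/s0 VC-HIT; vc=[8,31]
#7 0x72→b28/s0 MISS; vc=[8,31,12]
#8 0x71→b28/s0 L1-HIT; vc=[8,31,12]
#9 0x1e→b7/s3 MISS; vc=[8,31,12,27]
#10 0x2e→b11/s3 MISS; vc=[8,31,12,27,7]
#11 0x1c→b7/s3 VC-HIT; vc=[8,31,12,27,11]

VC = [8, 31, 12, 27, 11]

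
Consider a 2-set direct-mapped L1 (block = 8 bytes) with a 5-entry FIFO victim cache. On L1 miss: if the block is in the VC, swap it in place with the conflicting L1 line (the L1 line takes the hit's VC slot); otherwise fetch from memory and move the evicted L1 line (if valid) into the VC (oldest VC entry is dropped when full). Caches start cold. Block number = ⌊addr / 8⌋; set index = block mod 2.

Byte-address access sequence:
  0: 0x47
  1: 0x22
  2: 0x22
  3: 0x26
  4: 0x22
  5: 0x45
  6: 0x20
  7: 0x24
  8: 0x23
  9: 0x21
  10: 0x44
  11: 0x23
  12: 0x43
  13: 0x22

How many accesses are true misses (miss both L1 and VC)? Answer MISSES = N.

  [0] addr=0x47 blk=8 s=0: MISS | VC []
  [1] addr=0x22 blk=4 s=0: MISS | VC [8]
  [2] addr=0x22 blk=4 s=0: L1-HIT | VC [8]
  [3] addr=0x26 blk=4 s=0: L1-HIT | VC [8]
  [4] addr=0x22 blk=4 s=0: L1-HIT | VC [8]
  [5] addr=0x45 blk=8 s=0: VC-HIT | VC [4]
  [6] addr=0x20 blk=4 s=0: VC-HIT | VC [8]
  [7] addr=0x24 blk=4 s=0: L1-HIT | VC [8]
  [8] addr=0x23 blk=4 s=0: L1-HIT | VC [8]
  [9] addr=0x21 blk=4 s=0: L1-HIT | VC [8]
  [10] addr=0x44 blk=8 s=0: VC-HIT | VC [4]
  [11] addr=0x23 blk=4 s=0: VC-HIT | VC [8]
  [12] addr=0x43 blk=8 s=0: VC-HIT | VC [4]
  [13] addr=0x22 blk=4 s=0: VC-HIT | VC [8]

MISSES = 2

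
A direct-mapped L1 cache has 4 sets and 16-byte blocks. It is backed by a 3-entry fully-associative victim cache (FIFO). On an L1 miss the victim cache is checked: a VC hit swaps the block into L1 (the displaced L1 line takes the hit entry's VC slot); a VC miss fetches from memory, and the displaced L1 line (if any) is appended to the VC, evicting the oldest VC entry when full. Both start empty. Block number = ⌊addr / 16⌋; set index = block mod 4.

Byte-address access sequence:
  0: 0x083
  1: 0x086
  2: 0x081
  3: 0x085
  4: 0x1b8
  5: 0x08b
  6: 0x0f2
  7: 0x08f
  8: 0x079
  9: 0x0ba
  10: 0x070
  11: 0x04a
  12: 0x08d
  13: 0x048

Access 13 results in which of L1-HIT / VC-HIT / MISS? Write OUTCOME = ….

OUTCOME = VC-HIT

0: 0x83 (blk 8, set 0) → MISS  vc=[]
1: 0x86 (blk 8, set 0) → L1-HIT  vc=[]
2: 0x81 (blk 8, set 0) → L1-HIT  vc=[]
3: 0x85 (blk 8, set 0) → L1-HIT  vc=[]
4: 0x1b8 (blk 27, set 3) → MISS  vc=[]
5: 0x8b (blk 8, set 0) → L1-HIT  vc=[]
6: 0xf2 (blk 15, set 3) → MISS  vc=[27]
7: 0x8f (blk 8, set 0) → L1-HIT  vc=[27]
8: 0x79 (blk 7, set 3) → MISS  vc=[27, 15]
9: 0xba (blk 11, set 3) → MISS  vc=[27, 15, 7]
10: 0x70 (blk 7, set 3) → VC-HIT  vc=[27, 15, 11]
11: 0x4a (blk 4, set 0) → MISS  vc=[15, 11, 8]
12: 0x8d (blk 8, set 0) → VC-HIT  vc=[15, 11, 4]
13: 0x48 (blk 4, set 0) → VC-HIT  vc=[15, 11, 8]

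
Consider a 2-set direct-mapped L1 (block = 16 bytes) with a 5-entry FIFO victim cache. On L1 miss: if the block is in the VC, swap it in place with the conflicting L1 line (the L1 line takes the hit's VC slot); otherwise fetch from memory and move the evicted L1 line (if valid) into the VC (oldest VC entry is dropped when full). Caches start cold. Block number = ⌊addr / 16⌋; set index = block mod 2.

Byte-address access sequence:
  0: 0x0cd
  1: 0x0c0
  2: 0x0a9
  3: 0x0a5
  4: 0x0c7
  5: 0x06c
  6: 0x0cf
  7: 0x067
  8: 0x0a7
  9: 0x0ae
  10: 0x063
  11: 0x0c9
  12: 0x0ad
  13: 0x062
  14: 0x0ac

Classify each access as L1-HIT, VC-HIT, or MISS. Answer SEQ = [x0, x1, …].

SEQ = [MISS, L1-HIT, MISS, L1-HIT, VC-HIT, MISS, VC-HIT, VC-HIT, VC-HIT, L1-HIT, VC-HIT, VC-HIT, VC-HIT, VC-HIT, VC-HIT]

0: 0xcd (blk 12, set 0) → MISS  vc=[]
1: 0xc0 (blk 12, set 0) → L1-HIT  vc=[]
2: 0xa9 (blk 10, set 0) → MISS  vc=[12]
3: 0xa5 (blk 10, set 0) → L1-HIT  vc=[12]
4: 0xc7 (blk 12, set 0) → VC-HIT  vc=[10]
5: 0x6c (blk 6, set 0) → MISS  vc=[10, 12]
6: 0xcf (blk 12, set 0) → VC-HIT  vc=[10, 6]
7: 0x67 (blk 6, set 0) → VC-HIT  vc=[10, 12]
8: 0xa7 (blk 10, set 0) → VC-HIT  vc=[6, 12]
9: 0xae (blk 10, set 0) → L1-HIT  vc=[6, 12]
10: 0x63 (blk 6, set 0) → VC-HIT  vc=[10, 12]
11: 0xc9 (blk 12, set 0) → VC-HIT  vc=[10, 6]
12: 0xad (blk 10, set 0) → VC-HIT  vc=[12, 6]
13: 0x62 (blk 6, set 0) → VC-HIT  vc=[12, 10]
14: 0xac (blk 10, set 0) → VC-HIT  vc=[12, 6]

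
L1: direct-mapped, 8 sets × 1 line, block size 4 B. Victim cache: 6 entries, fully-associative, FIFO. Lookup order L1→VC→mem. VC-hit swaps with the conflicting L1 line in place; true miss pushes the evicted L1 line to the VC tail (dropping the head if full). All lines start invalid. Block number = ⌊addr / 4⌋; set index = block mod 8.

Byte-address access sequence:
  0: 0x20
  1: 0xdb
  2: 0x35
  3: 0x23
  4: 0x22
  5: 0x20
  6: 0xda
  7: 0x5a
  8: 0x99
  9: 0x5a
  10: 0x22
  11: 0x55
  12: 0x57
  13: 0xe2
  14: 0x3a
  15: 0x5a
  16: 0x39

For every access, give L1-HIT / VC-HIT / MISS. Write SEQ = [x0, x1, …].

0: 0x20 (blk 8, set 0) → MISS  vc=[]
1: 0xdb (blk 54, set 6) → MISS  vc=[]
2: 0x35 (blk 13, set 5) → MISS  vc=[]
3: 0x23 (blk 8, set 0) → L1-HIT  vc=[]
4: 0x22 (blk 8, set 0) → L1-HIT  vc=[]
5: 0x20 (blk 8, set 0) → L1-HIT  vc=[]
6: 0xda (blk 54, set 6) → L1-HIT  vc=[]
7: 0x5a (blk 22, set 6) → MISS  vc=[54]
8: 0x99 (blk 38, set 6) → MISS  vc=[54, 22]
9: 0x5a (blk 22, set 6) → VC-HIT  vc=[54, 38]
10: 0x22 (blk 8, set 0) → L1-HIT  vc=[54, 38]
11: 0x55 (blk 21, set 5) → MISS  vc=[54, 38, 13]
12: 0x57 (blk 21, set 5) → L1-HIT  vc=[54, 38, 13]
13: 0xe2 (blk 56, set 0) → MISS  vc=[54, 38, 13, 8]
14: 0x3a (blk 14, set 6) → MISS  vc=[54, 38, 13, 8, 22]
15: 0x5a (blk 22, set 6) → VC-HIT  vc=[54, 38, 13, 8, 14]
16: 0x39 (blk 14, set 6) → VC-HIT  vc=[54, 38, 13, 8, 22]

SEQ = [MISS, MISS, MISS, L1-HIT, L1-HIT, L1-HIT, L1-HIT, MISS, MISS, VC-HIT, L1-HIT, MISS, L1-HIT, MISS, MISS, VC-HIT, VC-HIT]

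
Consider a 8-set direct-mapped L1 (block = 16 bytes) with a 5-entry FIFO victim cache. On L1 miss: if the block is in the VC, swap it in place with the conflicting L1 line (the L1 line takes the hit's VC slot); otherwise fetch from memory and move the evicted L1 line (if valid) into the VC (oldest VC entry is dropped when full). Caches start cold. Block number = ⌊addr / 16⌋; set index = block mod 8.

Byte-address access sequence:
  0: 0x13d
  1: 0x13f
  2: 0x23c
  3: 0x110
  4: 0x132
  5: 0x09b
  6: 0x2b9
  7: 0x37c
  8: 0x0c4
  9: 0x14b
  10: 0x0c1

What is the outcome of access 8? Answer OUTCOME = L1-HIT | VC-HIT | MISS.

OUTCOME = MISS

#0 0x13d→b19/s3 MISS; vc=[]
#1 0x13f→b19/s3 L1-HIT; vc=[]
#2 0x23c→b35/s3 MISS; vc=[19]
#3 0x110→b17/s1 MISS; vc=[19]
#4 0x132→b19/s3 VC-HIT; vc=[35]
#5 0x9b→b9/s1 MISS; vc=[35,17]
#6 0x2b9→b43/s3 MISS; vc=[35,17,19]
#7 0x37c→b55/s7 MISS; vc=[35,17,19]
#8 0xc4→b12/s4 MISS; vc=[35,17,19]
#9 0x14b→b20/s4 MISS; vc=[35,17,19,12]
#10 0xc1→b12/s4 VC-HIT; vc=[35,17,19,20]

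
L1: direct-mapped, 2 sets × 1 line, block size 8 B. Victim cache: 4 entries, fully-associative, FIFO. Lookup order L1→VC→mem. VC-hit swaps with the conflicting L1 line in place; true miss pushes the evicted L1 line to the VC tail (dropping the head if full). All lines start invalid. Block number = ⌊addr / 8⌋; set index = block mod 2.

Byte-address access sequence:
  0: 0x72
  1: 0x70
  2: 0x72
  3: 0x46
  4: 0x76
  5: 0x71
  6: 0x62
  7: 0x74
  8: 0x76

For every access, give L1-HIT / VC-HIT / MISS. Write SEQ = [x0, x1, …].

SEQ = [MISS, L1-HIT, L1-HIT, MISS, VC-HIT, L1-HIT, MISS, VC-HIT, L1-HIT]

0: 0x72 (blk 14, set 0) → MISS  vc=[]
1: 0x70 (blk 14, set 0) → L1-HIT  vc=[]
2: 0x72 (blk 14, set 0) → L1-HIT  vc=[]
3: 0x46 (blk 8, set 0) → MISS  vc=[14]
4: 0x76 (blk 14, set 0) → VC-HIT  vc=[8]
5: 0x71 (blk 14, set 0) → L1-HIT  vc=[8]
6: 0x62 (blk 12, set 0) → MISS  vc=[8, 14]
7: 0x74 (blk 14, set 0) → VC-HIT  vc=[8, 12]
8: 0x76 (blk 14, set 0) → L1-HIT  vc=[8, 12]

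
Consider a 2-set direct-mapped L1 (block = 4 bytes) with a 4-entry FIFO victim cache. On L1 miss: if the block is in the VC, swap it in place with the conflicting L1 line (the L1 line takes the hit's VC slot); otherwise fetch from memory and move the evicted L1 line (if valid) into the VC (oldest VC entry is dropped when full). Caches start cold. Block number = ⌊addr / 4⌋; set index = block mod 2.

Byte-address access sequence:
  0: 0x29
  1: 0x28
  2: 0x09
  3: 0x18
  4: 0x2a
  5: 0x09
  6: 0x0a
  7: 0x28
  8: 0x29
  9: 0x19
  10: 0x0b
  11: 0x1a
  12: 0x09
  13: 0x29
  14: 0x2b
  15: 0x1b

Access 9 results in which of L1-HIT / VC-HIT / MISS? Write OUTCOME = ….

OUTCOME = VC-HIT

  [0] addr=0x29 blk=10 s=0: MISS | VC []
  [1] addr=0x28 blk=10 s=0: L1-HIT | VC []
  [2] addr=0x9 blk=2 s=0: MISS | VC [10]
  [3] addr=0x18 blk=6 s=0: MISS | VC [10, 2]
  [4] addr=0x2a blk=10 s=0: VC-HIT | VC [6, 2]
  [5] addr=0x9 blk=2 s=0: VC-HIT | VC [6, 10]
  [6] addr=0xa blk=2 s=0: L1-HIT | VC [6, 10]
  [7] addr=0x28 blk=10 s=0: VC-HIT | VC [6, 2]
  [8] addr=0x29 blk=10 s=0: L1-HIT | VC [6, 2]
  [9] addr=0x19 blk=6 s=0: VC-HIT | VC [10, 2]
  [10] addr=0xb blk=2 s=0: VC-HIT | VC [10, 6]
  [11] addr=0x1a blk=6 s=0: VC-HIT | VC [10, 2]
  [12] addr=0x9 blk=2 s=0: VC-HIT | VC [10, 6]
  [13] addr=0x29 blk=10 s=0: VC-HIT | VC [2, 6]
  [14] addr=0x2b blk=10 s=0: L1-HIT | VC [2, 6]
  [15] addr=0x1b blk=6 s=0: VC-HIT | VC [2, 10]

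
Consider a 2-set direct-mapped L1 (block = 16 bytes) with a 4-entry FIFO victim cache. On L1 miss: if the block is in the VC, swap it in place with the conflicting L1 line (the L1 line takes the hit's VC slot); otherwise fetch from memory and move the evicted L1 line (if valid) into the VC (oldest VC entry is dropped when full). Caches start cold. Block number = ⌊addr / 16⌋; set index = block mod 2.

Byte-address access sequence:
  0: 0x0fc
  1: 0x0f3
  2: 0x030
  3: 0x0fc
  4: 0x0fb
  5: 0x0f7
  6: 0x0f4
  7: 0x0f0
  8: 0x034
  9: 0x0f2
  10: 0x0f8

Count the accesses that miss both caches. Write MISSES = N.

MISSES = 2

0: 0xfc (blk 15, set 1) → MISS  vc=[]
1: 0xf3 (blk 15, set 1) → L1-HIT  vc=[]
2: 0x30 (blk 3, set 1) → MISS  vc=[15]
3: 0xfc (blk 15, set 1) → VC-HIT  vc=[3]
4: 0xfb (blk 15, set 1) → L1-HIT  vc=[3]
5: 0xf7 (blk 15, set 1) → L1-HIT  vc=[3]
6: 0xf4 (blk 15, set 1) → L1-HIT  vc=[3]
7: 0xf0 (blk 15, set 1) → L1-HIT  vc=[3]
8: 0x34 (blk 3, set 1) → VC-HIT  vc=[15]
9: 0xf2 (blk 15, set 1) → VC-HIT  vc=[3]
10: 0xf8 (blk 15, set 1) → L1-HIT  vc=[3]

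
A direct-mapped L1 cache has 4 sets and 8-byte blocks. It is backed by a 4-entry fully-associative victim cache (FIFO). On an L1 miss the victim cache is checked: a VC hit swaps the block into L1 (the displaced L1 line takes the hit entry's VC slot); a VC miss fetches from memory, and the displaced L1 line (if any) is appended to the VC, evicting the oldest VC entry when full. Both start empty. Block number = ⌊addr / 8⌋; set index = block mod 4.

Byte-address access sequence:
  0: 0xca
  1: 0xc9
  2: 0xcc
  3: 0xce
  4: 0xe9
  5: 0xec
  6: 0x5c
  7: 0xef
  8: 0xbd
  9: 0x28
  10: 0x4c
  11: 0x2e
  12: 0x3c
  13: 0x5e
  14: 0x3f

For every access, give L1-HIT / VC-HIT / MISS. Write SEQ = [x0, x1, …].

0: 0xca (blk 25, set 1) → MISS  vc=[]
1: 0xc9 (blk 25, set 1) → L1-HIT  vc=[]
2: 0xcc (blk 25, set 1) → L1-HIT  vc=[]
3: 0xce (blk 25, set 1) → L1-HIT  vc=[]
4: 0xe9 (blk 29, set 1) → MISS  vc=[25]
5: 0xec (blk 29, set 1) → L1-HIT  vc=[25]
6: 0x5c (blk 11, set 3) → MISS  vc=[25]
7: 0xef (blk 29, set 1) → L1-HIT  vc=[25]
8: 0xbd (blk 23, set 3) → MISS  vc=[25, 11]
9: 0x28 (blk 5, set 1) → MISS  vc=[25, 11, 29]
10: 0x4c (blk 9, set 1) → MISS  vc=[25, 11, 29, 5]
11: 0x2e (blk 5, set 1) → VC-HIT  vc=[25, 11, 29, 9]
12: 0x3c (blk 7, set 3) → MISS  vc=[11, 29, 9, 23]
13: 0x5e (blk 11, set 3) → VC-HIT  vc=[7, 29, 9, 23]
14: 0x3f (blk 7, set 3) → VC-HIT  vc=[11, 29, 9, 23]

SEQ = [MISS, L1-HIT, L1-HIT, L1-HIT, MISS, L1-HIT, MISS, L1-HIT, MISS, MISS, MISS, VC-HIT, MISS, VC-HIT, VC-HIT]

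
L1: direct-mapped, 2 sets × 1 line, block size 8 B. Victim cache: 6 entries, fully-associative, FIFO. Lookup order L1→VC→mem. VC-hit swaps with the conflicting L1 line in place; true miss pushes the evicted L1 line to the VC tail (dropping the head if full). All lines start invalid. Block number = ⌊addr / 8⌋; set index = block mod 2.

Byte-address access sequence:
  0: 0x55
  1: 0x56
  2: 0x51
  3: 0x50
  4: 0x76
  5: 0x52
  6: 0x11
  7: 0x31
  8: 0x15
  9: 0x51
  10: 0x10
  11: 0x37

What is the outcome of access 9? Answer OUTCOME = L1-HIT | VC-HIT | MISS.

0: 0x55 (blk 10, set 0) → MISS  vc=[]
1: 0x56 (blk 10, set 0) → L1-HIT  vc=[]
2: 0x51 (blk 10, set 0) → L1-HIT  vc=[]
3: 0x50 (blk 10, set 0) → L1-HIT  vc=[]
4: 0x76 (blk 14, set 0) → MISS  vc=[10]
5: 0x52 (blk 10, set 0) → VC-HIT  vc=[14]
6: 0x11 (blk 2, set 0) → MISS  vc=[14, 10]
7: 0x31 (blk 6, set 0) → MISS  vc=[14, 10, 2]
8: 0x15 (blk 2, set 0) → VC-HIT  vc=[14, 10, 6]
9: 0x51 (blk 10, set 0) → VC-HIT  vc=[14, 2, 6]
10: 0x10 (blk 2, set 0) → VC-HIT  vc=[14, 10, 6]
11: 0x37 (blk 6, set 0) → VC-HIT  vc=[14, 10, 2]

OUTCOME = VC-HIT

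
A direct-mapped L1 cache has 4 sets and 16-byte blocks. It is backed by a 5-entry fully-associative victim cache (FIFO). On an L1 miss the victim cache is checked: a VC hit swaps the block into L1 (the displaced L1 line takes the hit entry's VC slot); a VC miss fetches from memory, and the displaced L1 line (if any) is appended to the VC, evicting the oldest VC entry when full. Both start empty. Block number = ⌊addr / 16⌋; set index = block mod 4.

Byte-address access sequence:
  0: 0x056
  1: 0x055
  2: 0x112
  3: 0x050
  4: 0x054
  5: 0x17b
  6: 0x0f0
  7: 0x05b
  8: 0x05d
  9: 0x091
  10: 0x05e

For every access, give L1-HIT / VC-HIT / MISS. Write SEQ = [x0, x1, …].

  [0] addr=0x56 blk=5 s=1: MISS | VC []
  [1] addr=0x55 blk=5 s=1: L1-HIT | VC []
  [2] addr=0x112 blk=17 s=1: MISS | VC [5]
  [3] addr=0x50 blk=5 s=1: VC-HIT | VC [17]
  [4] addr=0x54 blk=5 s=1: L1-HIT | VC [17]
  [5] addr=0x17b blk=23 s=3: MISS | VC [17]
  [6] addr=0xf0 blk=15 s=3: MISS | VC [17, 23]
  [7] addr=0x5b blk=5 s=1: L1-HIT | VC [17, 23]
  [8] addr=0x5d blk=5 s=1: L1-HIT | VC [17, 23]
  [9] addr=0x91 blk=9 s=1: MISS | VC [17, 23, 5]
  [10] addr=0x5e blk=5 s=1: VC-HIT | VC [17, 23, 9]

SEQ = [MISS, L1-HIT, MISS, VC-HIT, L1-HIT, MISS, MISS, L1-HIT, L1-HIT, MISS, VC-HIT]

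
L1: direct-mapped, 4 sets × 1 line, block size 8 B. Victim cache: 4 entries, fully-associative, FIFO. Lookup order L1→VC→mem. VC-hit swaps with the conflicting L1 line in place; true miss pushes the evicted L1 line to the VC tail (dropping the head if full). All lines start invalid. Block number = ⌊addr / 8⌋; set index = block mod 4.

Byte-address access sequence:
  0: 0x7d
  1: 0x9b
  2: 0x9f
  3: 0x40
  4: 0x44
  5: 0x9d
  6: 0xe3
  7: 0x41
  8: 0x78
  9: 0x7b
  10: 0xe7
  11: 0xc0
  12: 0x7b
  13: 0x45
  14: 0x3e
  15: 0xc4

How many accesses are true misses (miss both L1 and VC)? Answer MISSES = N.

MISSES = 6

0: 0x7d (blk 15, set 3) → MISS  vc=[]
1: 0x9b (blk 19, set 3) → MISS  vc=[15]
2: 0x9f (blk 19, set 3) → L1-HIT  vc=[15]
3: 0x40 (blk 8, set 0) → MISS  vc=[15]
4: 0x44 (blk 8, set 0) → L1-HIT  vc=[15]
5: 0x9d (blk 19, set 3) → L1-HIT  vc=[15]
6: 0xe3 (blk 28, set 0) → MISS  vc=[15, 8]
7: 0x41 (blk 8, set 0) → VC-HIT  vc=[15, 28]
8: 0x78 (blk 15, set 3) → VC-HIT  vc=[19, 28]
9: 0x7b (blk 15, set 3) → L1-HIT  vc=[19, 28]
10: 0xe7 (blk 28, set 0) → VC-HIT  vc=[19, 8]
11: 0xc0 (blk 24, set 0) → MISS  vc=[19, 8, 28]
12: 0x7b (blk 15, set 3) → L1-HIT  vc=[19, 8, 28]
13: 0x45 (blk 8, set 0) → VC-HIT  vc=[19, 24, 28]
14: 0x3e (blk 7, set 3) → MISS  vc=[19, 24, 28, 15]
15: 0xc4 (blk 24, set 0) → VC-HIT  vc=[19, 8, 28, 15]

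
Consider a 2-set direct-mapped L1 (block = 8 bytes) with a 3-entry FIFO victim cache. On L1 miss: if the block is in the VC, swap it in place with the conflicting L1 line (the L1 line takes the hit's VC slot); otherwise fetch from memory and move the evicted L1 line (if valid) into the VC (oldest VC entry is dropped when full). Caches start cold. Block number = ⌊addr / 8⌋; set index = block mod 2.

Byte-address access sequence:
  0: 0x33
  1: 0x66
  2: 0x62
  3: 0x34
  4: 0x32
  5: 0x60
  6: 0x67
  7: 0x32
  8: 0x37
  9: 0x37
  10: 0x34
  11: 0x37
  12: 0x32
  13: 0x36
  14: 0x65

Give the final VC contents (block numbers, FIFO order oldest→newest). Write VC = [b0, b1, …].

0: 0x33 (blk 6, set 0) → MISS  vc=[]
1: 0x66 (blk 12, set 0) → MISS  vc=[6]
2: 0x62 (blk 12, set 0) → L1-HIT  vc=[6]
3: 0x34 (blk 6, set 0) → VC-HIT  vc=[12]
4: 0x32 (blk 6, set 0) → L1-HIT  vc=[12]
5: 0x60 (blk 12, set 0) → VC-HIT  vc=[6]
6: 0x67 (blk 12, set 0) → L1-HIT  vc=[6]
7: 0x32 (blk 6, set 0) → VC-HIT  vc=[12]
8: 0x37 (blk 6, set 0) → L1-HIT  vc=[12]
9: 0x37 (blk 6, set 0) → L1-HIT  vc=[12]
10: 0x34 (blk 6, set 0) → L1-HIT  vc=[12]
11: 0x37 (blk 6, set 0) → L1-HIT  vc=[12]
12: 0x32 (blk 6, set 0) → L1-HIT  vc=[12]
13: 0x36 (blk 6, set 0) → L1-HIT  vc=[12]
14: 0x65 (blk 12, set 0) → VC-HIT  vc=[6]

VC = [6]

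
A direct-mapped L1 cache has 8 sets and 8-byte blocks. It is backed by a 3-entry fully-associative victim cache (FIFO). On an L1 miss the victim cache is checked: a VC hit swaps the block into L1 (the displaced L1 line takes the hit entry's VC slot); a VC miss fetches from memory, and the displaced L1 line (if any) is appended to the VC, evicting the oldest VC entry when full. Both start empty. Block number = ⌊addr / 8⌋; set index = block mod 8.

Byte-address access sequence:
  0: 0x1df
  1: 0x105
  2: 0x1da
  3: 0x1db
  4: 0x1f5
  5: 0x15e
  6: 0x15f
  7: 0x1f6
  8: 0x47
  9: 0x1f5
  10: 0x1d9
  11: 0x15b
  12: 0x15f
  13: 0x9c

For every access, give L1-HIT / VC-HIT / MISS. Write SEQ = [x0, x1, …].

  [0] addr=0x1df blk=59 s=3: MISS | VC []
  [1] addr=0x105 blk=32 s=0: MISS | VC []
  [2] addr=0x1da blk=59 s=3: L1-HIT | VC []
  [3] addr=0x1db blk=59 s=3: L1-HIT | VC []
  [4] addr=0x1f5 blk=62 s=6: MISS | VC []
  [5] addr=0x15e blk=43 s=3: MISS | VC [59]
  [6] addr=0x15f blk=43 s=3: L1-HIT | VC [59]
  [7] addr=0x1f6 blk=62 s=6: L1-HIT | VC [59]
  [8] addr=0x47 blk=8 s=0: MISS | VC [59, 32]
  [9] addr=0x1f5 blk=62 s=6: L1-HIT | VC [59, 32]
  [10] addr=0x1d9 blk=59 s=3: VC-HIT | VC [43, 32]
  [11] addr=0x15b blk=43 s=3: VC-HIT | VC [59, 32]
  [12] addr=0x15f blk=43 s=3: L1-HIT | VC [59, 32]
  [13] addr=0x9c blk=19 s=3: MISS | VC [59, 32, 43]

SEQ = [MISS, MISS, L1-HIT, L1-HIT, MISS, MISS, L1-HIT, L1-HIT, MISS, L1-HIT, VC-HIT, VC-HIT, L1-HIT, MISS]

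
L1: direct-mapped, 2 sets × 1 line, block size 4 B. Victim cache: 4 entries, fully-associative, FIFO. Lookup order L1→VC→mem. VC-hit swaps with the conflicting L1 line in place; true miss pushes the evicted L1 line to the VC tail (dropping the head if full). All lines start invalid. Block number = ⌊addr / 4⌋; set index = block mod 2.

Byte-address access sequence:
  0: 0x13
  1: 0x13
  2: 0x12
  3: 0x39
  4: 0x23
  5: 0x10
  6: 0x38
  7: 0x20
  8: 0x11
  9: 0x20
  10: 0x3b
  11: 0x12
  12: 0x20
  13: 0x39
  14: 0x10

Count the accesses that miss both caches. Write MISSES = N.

0: 0x13 (blk 4, set 0) → MISS  vc=[]
1: 0x13 (blk 4, set 0) → L1-HIT  vc=[]
2: 0x12 (blk 4, set 0) → L1-HIT  vc=[]
3: 0x39 (blk 14, set 0) → MISS  vc=[4]
4: 0x23 (blk 8, set 0) → MISS  vc=[4, 14]
5: 0x10 (blk 4, set 0) → VC-HIT  vc=[8, 14]
6: 0x38 (blk 14, set 0) → VC-HIT  vc=[8, 4]
7: 0x20 (blk 8, set 0) → VC-HIT  vc=[14, 4]
8: 0x11 (blk 4, set 0) → VC-HIT  vc=[14, 8]
9: 0x20 (blk 8, set 0) → VC-HIT  vc=[14, 4]
10: 0x3b (blk 14, set 0) → VC-HIT  vc=[8, 4]
11: 0x12 (blk 4, set 0) → VC-HIT  vc=[8, 14]
12: 0x20 (blk 8, set 0) → VC-HIT  vc=[4, 14]
13: 0x39 (blk 14, set 0) → VC-HIT  vc=[4, 8]
14: 0x10 (blk 4, set 0) → VC-HIT  vc=[14, 8]

MISSES = 3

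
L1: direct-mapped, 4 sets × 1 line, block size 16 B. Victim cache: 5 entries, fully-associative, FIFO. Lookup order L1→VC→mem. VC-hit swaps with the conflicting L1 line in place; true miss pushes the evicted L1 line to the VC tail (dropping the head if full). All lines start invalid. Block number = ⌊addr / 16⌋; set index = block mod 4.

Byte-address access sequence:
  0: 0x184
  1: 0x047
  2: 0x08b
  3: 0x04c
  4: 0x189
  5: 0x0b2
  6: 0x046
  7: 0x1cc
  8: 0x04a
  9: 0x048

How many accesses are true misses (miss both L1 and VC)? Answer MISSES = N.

MISSES = 5

0: 0x184 (blk 24, set 0) → MISS  vc=[]
1: 0x47 (blk 4, set 0) → MISS  vc=[24]
2: 0x8b (blk 8, set 0) → MISS  vc=[24, 4]
3: 0x4c (blk 4, set 0) → VC-HIT  vc=[24, 8]
4: 0x189 (blk 24, set 0) → VC-HIT  vc=[4, 8]
5: 0xb2 (blk 11, set 3) → MISS  vc=[4, 8]
6: 0x46 (blk 4, set 0) → VC-HIT  vc=[24, 8]
7: 0x1cc (blk 28, set 0) → MISS  vc=[24, 8, 4]
8: 0x4a (blk 4, set 0) → VC-HIT  vc=[24, 8, 28]
9: 0x48 (blk 4, set 0) → L1-HIT  vc=[24, 8, 28]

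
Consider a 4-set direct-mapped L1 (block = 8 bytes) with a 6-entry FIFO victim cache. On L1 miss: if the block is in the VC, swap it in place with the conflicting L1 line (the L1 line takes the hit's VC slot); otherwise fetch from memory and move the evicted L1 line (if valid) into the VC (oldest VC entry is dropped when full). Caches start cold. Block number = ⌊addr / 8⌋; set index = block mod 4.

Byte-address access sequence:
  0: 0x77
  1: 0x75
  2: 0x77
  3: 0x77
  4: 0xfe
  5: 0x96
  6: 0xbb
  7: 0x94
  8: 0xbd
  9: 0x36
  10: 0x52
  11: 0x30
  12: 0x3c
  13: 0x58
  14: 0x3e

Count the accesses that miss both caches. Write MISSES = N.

#0 0x77→b14/s2 MISS; vc=[]
#1 0x75→b14/s2 L1-HIT; vc=[]
#2 0x77→b14/s2 L1-HIT; vc=[]
#3 0x77→b14/s2 L1-HIT; vc=[]
#4 0xfe→b31/s3 MISS; vc=[]
#5 0x96→b18/s2 MISS; vc=[14]
#6 0xbb→b23/s3 MISS; vc=[14,31]
#7 0x94→b18/s2 L1-HIT; vc=[14,31]
#8 0xbd→b23/s3 L1-HIT; vc=[14,31]
#9 0x36→b6/s2 MISS; vc=[14,31,18]
#10 0x52→b10/s2 MISS; vc=[14,31,18,6]
#11 0x30→b6/s2 VC-HIT; vc=[14,31,18,10]
#12 0x3c→b7/s3 MISS; vc=[14,31,18,10,23]
#13 0x58→b11/s3 MISS; vc=[14,31,18,10,23,7]
#14 0x3e→b7/s3 VC-HIT; vc=[14,31,18,10,23,11]

MISSES = 8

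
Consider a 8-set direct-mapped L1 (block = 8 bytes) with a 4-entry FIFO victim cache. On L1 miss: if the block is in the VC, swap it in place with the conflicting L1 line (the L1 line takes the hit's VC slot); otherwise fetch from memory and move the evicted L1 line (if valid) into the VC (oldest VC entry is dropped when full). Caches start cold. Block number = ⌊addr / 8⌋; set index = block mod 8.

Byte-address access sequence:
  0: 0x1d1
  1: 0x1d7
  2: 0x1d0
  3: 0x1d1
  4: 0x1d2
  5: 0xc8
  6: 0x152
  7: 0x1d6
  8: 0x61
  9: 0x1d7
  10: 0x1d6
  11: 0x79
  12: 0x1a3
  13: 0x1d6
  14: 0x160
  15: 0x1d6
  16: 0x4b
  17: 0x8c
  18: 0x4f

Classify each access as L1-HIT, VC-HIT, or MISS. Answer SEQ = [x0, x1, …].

SEQ = [MISS, L1-HIT, L1-HIT, L1-HIT, L1-HIT, MISS, MISS, VC-HIT, MISS, L1-HIT, L1-HIT, MISS, MISS, L1-HIT, MISS, L1-HIT, MISS, MISS, VC-HIT]

#0 0x1d1→b58/s2 MISS; vc=[]
#1 0x1d7→b58/s2 L1-HIT; vc=[]
#2 0x1d0→b58/s2 L1-HIT; vc=[]
#3 0x1d1→b58/s2 L1-HIT; vc=[]
#4 0x1d2→b58/s2 L1-HIT; vc=[]
#5 0xc8→b25/s1 MISS; vc=[]
#6 0x152→b42/s2 MISS; vc=[58]
#7 0x1d6→b58/s2 VC-HIT; vc=[42]
#8 0x61→b12/s4 MISS; vc=[42]
#9 0x1d7→b58/s2 L1-HIT; vc=[42]
#10 0x1d6→b58/s2 L1-HIT; vc=[42]
#11 0x79→b15/s7 MISS; vc=[42]
#12 0x1a3→b52/s4 MISS; vc=[42,12]
#13 0x1d6→b58/s2 L1-HIT; vc=[42,12]
#14 0x160→b44/s4 MISS; vc=[42,12,52]
#15 0x1d6→b58/s2 L1-HIT; vc=[42,12,52]
#16 0x4b→b9/s1 MISS; vc=[42,12,52,25]
#17 0x8c→b17/s1 MISS; vc=[12,52,25,9]
#18 0x4f→b9/s1 VC-HIT; vc=[12,52,25,17]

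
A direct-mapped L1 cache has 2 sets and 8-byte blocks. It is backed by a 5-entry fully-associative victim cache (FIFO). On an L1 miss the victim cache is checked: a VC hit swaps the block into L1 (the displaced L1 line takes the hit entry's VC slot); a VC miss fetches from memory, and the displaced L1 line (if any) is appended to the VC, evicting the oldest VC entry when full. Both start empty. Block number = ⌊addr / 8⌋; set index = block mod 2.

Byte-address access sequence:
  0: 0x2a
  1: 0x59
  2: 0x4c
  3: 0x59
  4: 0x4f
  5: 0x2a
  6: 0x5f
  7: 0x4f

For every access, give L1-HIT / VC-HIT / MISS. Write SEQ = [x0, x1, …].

SEQ = [MISS, MISS, MISS, VC-HIT, VC-HIT, VC-HIT, VC-HIT, VC-HIT]

#0 0x2a→b5/s1 MISS; vc=[]
#1 0x59→b11/s1 MISS; vc=[5]
#2 0x4c→b9/s1 MISS; vc=[5,11]
#3 0x59→b11/s1 VC-HIT; vc=[5,9]
#4 0x4f→b9/s1 VC-HIT; vc=[5,11]
#5 0x2a→b5/s1 VC-HIT; vc=[9,11]
#6 0x5f→b11/s1 VC-HIT; vc=[9,5]
#7 0x4f→b9/s1 VC-HIT; vc=[11,5]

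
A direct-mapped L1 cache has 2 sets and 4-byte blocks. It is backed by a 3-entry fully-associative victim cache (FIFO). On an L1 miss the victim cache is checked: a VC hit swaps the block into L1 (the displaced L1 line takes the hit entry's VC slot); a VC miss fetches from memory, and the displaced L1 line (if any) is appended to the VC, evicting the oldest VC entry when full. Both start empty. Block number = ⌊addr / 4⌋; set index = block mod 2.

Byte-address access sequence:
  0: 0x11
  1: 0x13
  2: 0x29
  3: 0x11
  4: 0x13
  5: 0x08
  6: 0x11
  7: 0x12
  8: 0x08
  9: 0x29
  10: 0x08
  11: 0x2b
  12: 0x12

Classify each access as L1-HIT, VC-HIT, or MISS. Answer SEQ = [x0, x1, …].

SEQ = [MISS, L1-HIT, MISS, VC-HIT, L1-HIT, MISS, VC-HIT, L1-HIT, VC-HIT, VC-HIT, VC-HIT, VC-HIT, VC-HIT]

0: 0x11 (blk 4, set 0) → MISS  vc=[]
1: 0x13 (blk 4, set 0) → L1-HIT  vc=[]
2: 0x29 (blk 10, set 0) → MISS  vc=[4]
3: 0x11 (blk 4, set 0) → VC-HIT  vc=[10]
4: 0x13 (blk 4, set 0) → L1-HIT  vc=[10]
5: 0x8 (blk 2, set 0) → MISS  vc=[10, 4]
6: 0x11 (blk 4, set 0) → VC-HIT  vc=[10, 2]
7: 0x12 (blk 4, set 0) → L1-HIT  vc=[10, 2]
8: 0x8 (blk 2, set 0) → VC-HIT  vc=[10, 4]
9: 0x29 (blk 10, set 0) → VC-HIT  vc=[2, 4]
10: 0x8 (blk 2, set 0) → VC-HIT  vc=[10, 4]
11: 0x2b (blk 10, set 0) → VC-HIT  vc=[2, 4]
12: 0x12 (blk 4, set 0) → VC-HIT  vc=[2, 10]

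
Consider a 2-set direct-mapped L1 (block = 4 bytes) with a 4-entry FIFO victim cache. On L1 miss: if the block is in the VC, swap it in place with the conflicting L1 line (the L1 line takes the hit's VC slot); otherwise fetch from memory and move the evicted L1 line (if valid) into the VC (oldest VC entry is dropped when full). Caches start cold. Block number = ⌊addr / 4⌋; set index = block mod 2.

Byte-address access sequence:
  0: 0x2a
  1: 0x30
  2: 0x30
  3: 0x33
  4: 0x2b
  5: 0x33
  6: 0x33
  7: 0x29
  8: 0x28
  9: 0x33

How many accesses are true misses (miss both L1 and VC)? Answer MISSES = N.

MISSES = 2

  [0] addr=0x2a blk=10 s=0: MISS | VC []
  [1] addr=0x30 blk=12 s=0: MISS | VC [10]
  [2] addr=0x30 blk=12 s=0: L1-HIT | VC [10]
  [3] addr=0x33 blk=12 s=0: L1-HIT | VC [10]
  [4] addr=0x2b blk=10 s=0: VC-HIT | VC [12]
  [5] addr=0x33 blk=12 s=0: VC-HIT | VC [10]
  [6] addr=0x33 blk=12 s=0: L1-HIT | VC [10]
  [7] addr=0x29 blk=10 s=0: VC-HIT | VC [12]
  [8] addr=0x28 blk=10 s=0: L1-HIT | VC [12]
  [9] addr=0x33 blk=12 s=0: VC-HIT | VC [10]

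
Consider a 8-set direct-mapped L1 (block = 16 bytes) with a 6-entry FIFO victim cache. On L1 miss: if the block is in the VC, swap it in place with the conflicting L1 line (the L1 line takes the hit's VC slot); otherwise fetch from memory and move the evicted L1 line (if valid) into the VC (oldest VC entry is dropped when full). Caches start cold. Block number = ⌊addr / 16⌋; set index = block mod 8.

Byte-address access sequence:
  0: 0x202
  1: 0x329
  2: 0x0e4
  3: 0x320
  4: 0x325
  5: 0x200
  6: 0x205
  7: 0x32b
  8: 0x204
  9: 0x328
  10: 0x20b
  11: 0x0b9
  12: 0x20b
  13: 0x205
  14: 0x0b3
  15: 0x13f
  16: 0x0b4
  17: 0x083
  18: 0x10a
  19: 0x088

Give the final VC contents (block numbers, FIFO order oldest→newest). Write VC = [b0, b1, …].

VC = [19, 32, 16]

#0 0x202→b32/s0 MISS; vc=[]
#1 0x329→b50/s2 MISS; vc=[]
#2 0xe4→b14/s6 MISS; vc=[]
#3 0x320→b50/s2 L1-HIT; vc=[]
#4 0x325→b50/s2 L1-HIT; vc=[]
#5 0x200→b32/s0 L1-HIT; vc=[]
#6 0x205→b32/s0 L1-HIT; vc=[]
#7 0x32b→b50/s2 L1-HIT; vc=[]
#8 0x204→b32/s0 L1-HIT; vc=[]
#9 0x328→b50/s2 L1-HIT; vc=[]
#10 0x20b→b32/s0 L1-HIT; vc=[]
#11 0xb9→b11/s3 MISS; vc=[]
#12 0x20b→b32/s0 L1-HIT; vc=[]
#13 0x205→b32/s0 L1-HIT; vc=[]
#14 0xb3→b11/s3 L1-HIT; vc=[]
#15 0x13f→b19/s3 MISS; vc=[11]
#16 0xb4→b11/s3 VC-HIT; vc=[19]
#17 0x83→b8/s0 MISS; vc=[19,32]
#18 0x10a→b16/s0 MISS; vc=[19,32,8]
#19 0x88→b8/s0 VC-HIT; vc=[19,32,16]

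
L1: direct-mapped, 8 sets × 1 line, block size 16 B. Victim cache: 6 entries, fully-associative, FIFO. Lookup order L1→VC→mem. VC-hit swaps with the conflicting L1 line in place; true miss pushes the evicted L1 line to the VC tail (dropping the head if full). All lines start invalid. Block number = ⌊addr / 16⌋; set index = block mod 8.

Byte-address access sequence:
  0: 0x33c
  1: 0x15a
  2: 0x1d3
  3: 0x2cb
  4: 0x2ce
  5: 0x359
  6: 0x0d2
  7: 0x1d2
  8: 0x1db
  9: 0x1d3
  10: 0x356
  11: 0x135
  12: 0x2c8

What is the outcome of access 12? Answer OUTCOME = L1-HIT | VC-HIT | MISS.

  [0] addr=0x33c blk=51 s=3: MISS | VC []
  [1] addr=0x15a blk=21 s=5: MISS | VC []
  [2] addr=0x1d3 blk=29 s=5: MISS | VC [21]
  [3] addr=0x2cb blk=44 s=4: MISS | VC [21]
  [4] addr=0x2ce blk=44 s=4: L1-HIT | VC [21]
  [5] addr=0x359 blk=53 s=5: MISS | VC [21, 29]
  [6] addr=0xd2 blk=13 s=5: MISS | VC [21, 29, 53]
  [7] addr=0x1d2 blk=29 s=5: VC-HIT | VC [21, 13, 53]
  [8] addr=0x1db blk=29 s=5: L1-HIT | VC [21, 13, 53]
  [9] addr=0x1d3 blk=29 s=5: L1-HIT | VC [21, 13, 53]
  [10] addr=0x356 blk=53 s=5: VC-HIT | VC [21, 13, 29]
  [11] addr=0x135 blk=19 s=3: MISS | VC [21, 13, 29, 51]
  [12] addr=0x2c8 blk=44 s=4: L1-HIT | VC [21, 13, 29, 51]

OUTCOME = L1-HIT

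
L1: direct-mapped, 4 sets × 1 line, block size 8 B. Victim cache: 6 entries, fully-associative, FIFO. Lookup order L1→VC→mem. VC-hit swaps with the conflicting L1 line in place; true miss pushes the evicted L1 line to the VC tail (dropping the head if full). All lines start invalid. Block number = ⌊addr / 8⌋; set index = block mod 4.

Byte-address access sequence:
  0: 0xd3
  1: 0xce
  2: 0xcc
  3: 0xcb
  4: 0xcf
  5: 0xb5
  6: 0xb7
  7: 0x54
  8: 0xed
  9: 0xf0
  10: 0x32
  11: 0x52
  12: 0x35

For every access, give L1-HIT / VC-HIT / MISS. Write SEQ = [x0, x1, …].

SEQ = [MISS, MISS, L1-HIT, L1-HIT, L1-HIT, MISS, L1-HIT, MISS, MISS, MISS, MISS, VC-HIT, VC-HIT]

0: 0xd3 (blk 26, set 2) → MISS  vc=[]
1: 0xce (blk 25, set 1) → MISS  vc=[]
2: 0xcc (blk 25, set 1) → L1-HIT  vc=[]
3: 0xcb (blk 25, set 1) → L1-HIT  vc=[]
4: 0xcf (blk 25, set 1) → L1-HIT  vc=[]
5: 0xb5 (blk 22, set 2) → MISS  vc=[26]
6: 0xb7 (blk 22, set 2) → L1-HIT  vc=[26]
7: 0x54 (blk 10, set 2) → MISS  vc=[26, 22]
8: 0xed (blk 29, set 1) → MISS  vc=[26, 22, 25]
9: 0xf0 (blk 30, set 2) → MISS  vc=[26, 22, 25, 10]
10: 0x32 (blk 6, set 2) → MISS  vc=[26, 22, 25, 10, 30]
11: 0x52 (blk 10, set 2) → VC-HIT  vc=[26, 22, 25, 6, 30]
12: 0x35 (blk 6, set 2) → VC-HIT  vc=[26, 22, 25, 10, 30]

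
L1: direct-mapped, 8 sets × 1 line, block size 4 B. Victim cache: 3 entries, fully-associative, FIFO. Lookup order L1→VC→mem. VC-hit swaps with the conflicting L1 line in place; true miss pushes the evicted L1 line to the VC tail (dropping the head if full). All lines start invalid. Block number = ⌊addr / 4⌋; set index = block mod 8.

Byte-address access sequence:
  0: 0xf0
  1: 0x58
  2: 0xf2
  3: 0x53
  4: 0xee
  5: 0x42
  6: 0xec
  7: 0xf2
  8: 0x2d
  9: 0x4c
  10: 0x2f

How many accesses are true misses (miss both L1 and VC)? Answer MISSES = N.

MISSES = 7

0: 0xf0 (blk 60, set 4) → MISS  vc=[]
1: 0x58 (blk 22, set 6) → MISS  vc=[]
2: 0xf2 (blk 60, set 4) → L1-HIT  vc=[]
3: 0x53 (blk 20, set 4) → MISS  vc=[60]
4: 0xee (blk 59, set 3) → MISS  vc=[60]
5: 0x42 (blk 16, set 0) → MISS  vc=[60]
6: 0xec (blk 59, set 3) → L1-HIT  vc=[60]
7: 0xf2 (blk 60, set 4) → VC-HIT  vc=[20]
8: 0x2d (blk 11, set 3) → MISS  vc=[20, 59]
9: 0x4c (blk 19, set 3) → MISS  vc=[20, 59, 11]
10: 0x2f (blk 11, set 3) → VC-HIT  vc=[20, 59, 19]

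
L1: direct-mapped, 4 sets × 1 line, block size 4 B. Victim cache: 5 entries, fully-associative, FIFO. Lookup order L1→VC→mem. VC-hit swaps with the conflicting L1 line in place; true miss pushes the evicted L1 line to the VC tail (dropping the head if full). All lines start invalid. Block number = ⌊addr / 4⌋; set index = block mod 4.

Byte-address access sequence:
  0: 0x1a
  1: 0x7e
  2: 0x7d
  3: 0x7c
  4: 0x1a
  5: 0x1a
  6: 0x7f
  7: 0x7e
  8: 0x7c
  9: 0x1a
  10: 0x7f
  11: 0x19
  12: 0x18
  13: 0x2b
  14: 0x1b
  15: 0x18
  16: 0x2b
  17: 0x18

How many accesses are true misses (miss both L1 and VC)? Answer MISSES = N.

MISSES = 3

#0 0x1a→b6/s2 MISS; vc=[]
#1 0x7e→b31/s3 MISS; vc=[]
#2 0x7d→b31/s3 L1-HIT; vc=[]
#3 0x7c→b31/s3 L1-HIT; vc=[]
#4 0x1a→b6/s2 L1-HIT; vc=[]
#5 0x1a→b6/s2 L1-HIT; vc=[]
#6 0x7f→b31/s3 L1-HIT; vc=[]
#7 0x7e→b31/s3 L1-HIT; vc=[]
#8 0x7c→b31/s3 L1-HIT; vc=[]
#9 0x1a→b6/s2 L1-HIT; vc=[]
#10 0x7f→b31/s3 L1-HIT; vc=[]
#11 0x19→b6/s2 L1-HIT; vc=[]
#12 0x18→b6/s2 L1-HIT; vc=[]
#13 0x2b→b10/s2 MISS; vc=[6]
#14 0x1b→b6/s2 VC-HIT; vc=[10]
#15 0x18→b6/s2 L1-HIT; vc=[10]
#16 0x2b→b10/s2 VC-HIT; vc=[6]
#17 0x18→b6/s2 VC-HIT; vc=[10]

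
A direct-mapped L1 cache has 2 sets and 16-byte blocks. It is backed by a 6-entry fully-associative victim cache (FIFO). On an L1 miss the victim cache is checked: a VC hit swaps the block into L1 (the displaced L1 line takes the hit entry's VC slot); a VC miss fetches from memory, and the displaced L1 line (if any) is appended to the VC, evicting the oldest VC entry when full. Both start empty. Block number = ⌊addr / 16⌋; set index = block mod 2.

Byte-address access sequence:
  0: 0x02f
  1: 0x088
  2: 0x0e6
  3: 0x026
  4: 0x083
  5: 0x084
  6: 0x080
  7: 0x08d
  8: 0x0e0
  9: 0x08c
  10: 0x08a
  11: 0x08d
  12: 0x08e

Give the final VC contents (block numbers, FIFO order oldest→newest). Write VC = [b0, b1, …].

#0 0x2f→b2/s0 MISS; vc=[]
#1 0x88→b8/s0 MISS; vc=[2]
#2 0xe6→b14/s0 MISS; vc=[2,8]
#3 0x26→b2/s0 VC-HIT; vc=[14,8]
#4 0x83→b8/s0 VC-HIT; vc=[14,2]
#5 0x84→b8/s0 L1-HIT; vc=[14,2]
#6 0x80→b8/s0 L1-HIT; vc=[14,2]
#7 0x8d→b8/s0 L1-HIT; vc=[14,2]
#8 0xe0→b14/s0 VC-HIT; vc=[8,2]
#9 0x8c→b8/s0 VC-HIT; vc=[14,2]
#10 0x8a→b8/s0 L1-HIT; vc=[14,2]
#11 0x8d→b8/s0 L1-HIT; vc=[14,2]
#12 0x8e→b8/s0 L1-HIT; vc=[14,2]

VC = [14, 2]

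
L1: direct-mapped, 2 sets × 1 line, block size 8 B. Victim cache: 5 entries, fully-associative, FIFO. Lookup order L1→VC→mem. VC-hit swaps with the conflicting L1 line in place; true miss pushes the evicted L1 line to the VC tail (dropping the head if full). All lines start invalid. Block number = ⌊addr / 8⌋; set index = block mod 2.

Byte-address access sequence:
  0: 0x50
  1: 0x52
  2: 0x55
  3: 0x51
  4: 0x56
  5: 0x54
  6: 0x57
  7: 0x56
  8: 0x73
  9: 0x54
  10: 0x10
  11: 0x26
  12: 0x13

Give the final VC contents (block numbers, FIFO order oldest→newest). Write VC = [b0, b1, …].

VC = [14, 10, 4]

#0 0x50→b10/s0 MISS; vc=[]
#1 0x52→b10/s0 L1-HIT; vc=[]
#2 0x55→b10/s0 L1-HIT; vc=[]
#3 0x51→b10/s0 L1-HIT; vc=[]
#4 0x56→b10/s0 L1-HIT; vc=[]
#5 0x54→b10/s0 L1-HIT; vc=[]
#6 0x57→b10/s0 L1-HIT; vc=[]
#7 0x56→b10/s0 L1-HIT; vc=[]
#8 0x73→b14/s0 MISS; vc=[10]
#9 0x54→b10/s0 VC-HIT; vc=[14]
#10 0x10→b2/s0 MISS; vc=[14,10]
#11 0x26→b4/s0 MISS; vc=[14,10,2]
#12 0x13→b2/s0 VC-HIT; vc=[14,10,4]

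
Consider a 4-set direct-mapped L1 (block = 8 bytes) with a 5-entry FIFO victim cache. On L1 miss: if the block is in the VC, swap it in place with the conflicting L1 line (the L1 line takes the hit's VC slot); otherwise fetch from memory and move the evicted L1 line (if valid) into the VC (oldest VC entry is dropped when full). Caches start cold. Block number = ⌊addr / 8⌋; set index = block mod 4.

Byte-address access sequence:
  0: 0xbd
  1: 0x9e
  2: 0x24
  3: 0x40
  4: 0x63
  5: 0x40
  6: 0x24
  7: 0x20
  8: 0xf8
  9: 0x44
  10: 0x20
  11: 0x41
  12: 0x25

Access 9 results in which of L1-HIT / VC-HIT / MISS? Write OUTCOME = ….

#0 0xbd→b23/s3 MISS; vc=[]
#1 0x9e→b19/s3 MISS; vc=[23]
#2 0x24→b4/s0 MISS; vc=[23]
#3 0x40→b8/s0 MISS; vc=[23,4]
#4 0x63→b12/s0 MISS; vc=[23,4,8]
#5 0x40→b8/s0 VC-HIT; vc=[23,4,12]
#6 0x24→b4/s0 VC-HIT; vc=[23,8,12]
#7 0x20→b4/s0 L1-HIT; vc=[23,8,12]
#8 0xf8→b31/s3 MISS; vc=[23,8,12,19]
#9 0x44→b8/s0 VC-HIT; vc=[23,4,12,19]
#10 0x20→b4/s0 VC-HIT; vc=[23,8,12,19]
#11 0x41→b8/s0 VC-HIT; vc=[23,4,12,19]
#12 0x25→b4/s0 VC-HIT; vc=[23,8,12,19]

OUTCOME = VC-HIT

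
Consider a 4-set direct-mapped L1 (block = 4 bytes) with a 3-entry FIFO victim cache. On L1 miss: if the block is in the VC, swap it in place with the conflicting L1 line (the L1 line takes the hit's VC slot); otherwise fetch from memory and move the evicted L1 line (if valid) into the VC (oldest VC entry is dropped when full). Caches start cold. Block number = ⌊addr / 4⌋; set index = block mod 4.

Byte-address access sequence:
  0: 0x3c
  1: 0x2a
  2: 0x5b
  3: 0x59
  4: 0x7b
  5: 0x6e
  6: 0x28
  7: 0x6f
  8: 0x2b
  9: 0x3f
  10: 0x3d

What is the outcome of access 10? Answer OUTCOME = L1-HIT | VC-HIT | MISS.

#0 0x3c→b15/s3 MISS; vc=[]
#1 0x2a→b10/s2 MISS; vc=[]
#2 0x5b→b22/s2 MISS; vc=[10]
#3 0x59→b22/s2 L1-HIT; vc=[10]
#4 0x7b→b30/s2 MISS; vc=[10,22]
#5 0x6e→b27/s3 MISS; vc=[10,22,15]
#6 0x28→b10/s2 VC-HIT; vc=[30,22,15]
#7 0x6f→b27/s3 L1-HIT; vc=[30,22,15]
#8 0x2b→b10/s2 L1-HIT; vc=[30,22,15]
#9 0x3f→b15/s3 VC-HIT; vc=[30,22,27]
#10 0x3d→b15/s3 L1-HIT; vc=[30,22,27]

OUTCOME = L1-HIT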